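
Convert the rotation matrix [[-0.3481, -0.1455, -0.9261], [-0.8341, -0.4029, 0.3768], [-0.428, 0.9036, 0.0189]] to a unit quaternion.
-0.2588 - 0.5089i + 0.4812j + 0.6652k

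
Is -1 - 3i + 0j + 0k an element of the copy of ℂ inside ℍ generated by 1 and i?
Yes. The quaternion -1 - 3i has j- and k-coefficients y = z = 0, so it lies in the complex subalgebra spanned by 1 and i.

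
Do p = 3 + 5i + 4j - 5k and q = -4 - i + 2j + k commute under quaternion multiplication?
No: pq = -10 - 9i - 10j + 37k ≠ -10 - 37i - 10j + 9k = qp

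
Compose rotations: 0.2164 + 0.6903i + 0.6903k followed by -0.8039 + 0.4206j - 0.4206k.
0.1164 - 0.2646i - 0.1993j - 0.9363k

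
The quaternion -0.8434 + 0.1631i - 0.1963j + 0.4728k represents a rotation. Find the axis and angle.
axis = (0.3036, -0.3654, 0.88), θ = 295°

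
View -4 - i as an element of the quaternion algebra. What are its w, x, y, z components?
-4 - i + 0j + 0k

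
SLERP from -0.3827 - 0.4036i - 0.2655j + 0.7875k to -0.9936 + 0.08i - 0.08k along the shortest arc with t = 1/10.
-0.4975 - 0.3743i - 0.2532j + 0.7404k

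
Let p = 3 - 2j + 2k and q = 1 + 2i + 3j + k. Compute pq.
7 - 2i + 11j + 9k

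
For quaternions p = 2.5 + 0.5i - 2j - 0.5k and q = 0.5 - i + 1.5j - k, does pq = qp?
No: pq = 4.25 + 0.5i + 3.75j - 4k ≠ 4.25 - 5i + 1.75j - 1.5k = qp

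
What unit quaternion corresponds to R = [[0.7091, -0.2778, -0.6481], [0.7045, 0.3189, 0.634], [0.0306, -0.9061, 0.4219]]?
0.7826 - 0.492i - 0.2168j + 0.3138k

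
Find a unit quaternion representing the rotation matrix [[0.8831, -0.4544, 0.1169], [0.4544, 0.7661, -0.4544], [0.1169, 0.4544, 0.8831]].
0.9397 + 0.2418i + 0.2418k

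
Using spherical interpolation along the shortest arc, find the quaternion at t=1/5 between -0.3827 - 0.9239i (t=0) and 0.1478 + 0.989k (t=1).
-0.403 - 0.8662i - 0.2954k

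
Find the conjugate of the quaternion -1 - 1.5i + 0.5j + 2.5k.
-1 + 1.5i - 0.5j - 2.5k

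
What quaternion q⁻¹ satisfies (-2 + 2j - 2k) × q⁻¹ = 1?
-0.1667 - 0.1667j + 0.1667k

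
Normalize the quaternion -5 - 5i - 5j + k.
-0.5735 - 0.5735i - 0.5735j + 0.1147k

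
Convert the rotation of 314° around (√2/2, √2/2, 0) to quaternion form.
-0.9205 + 0.2763i + 0.2763j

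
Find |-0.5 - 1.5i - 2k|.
2.55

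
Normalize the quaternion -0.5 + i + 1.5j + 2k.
-0.1826 + 0.3651i + 0.5477j + 0.7303k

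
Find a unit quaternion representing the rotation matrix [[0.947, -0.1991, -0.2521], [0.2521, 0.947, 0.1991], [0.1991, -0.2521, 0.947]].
0.9799 - 0.1151i - 0.1151j + 0.1151k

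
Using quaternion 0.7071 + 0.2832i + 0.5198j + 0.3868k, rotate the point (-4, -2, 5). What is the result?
(4.635, -4.438, 1.955)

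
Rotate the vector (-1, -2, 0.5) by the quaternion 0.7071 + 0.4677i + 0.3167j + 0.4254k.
(0.596, -1.495, -1.631)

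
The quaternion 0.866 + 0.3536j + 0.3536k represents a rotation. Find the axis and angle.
axis = (0, √2/2, √2/2), θ = π/3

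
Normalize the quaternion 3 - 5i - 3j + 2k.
0.4376 - 0.7293i - 0.4376j + 0.2917k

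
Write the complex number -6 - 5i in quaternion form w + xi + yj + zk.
-6 - 5i + 0j + 0k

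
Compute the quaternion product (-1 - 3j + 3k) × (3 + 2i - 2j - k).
-6 + 7i - j + 16k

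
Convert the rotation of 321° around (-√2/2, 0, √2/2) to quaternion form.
-0.9426 - 0.236i + 0.236k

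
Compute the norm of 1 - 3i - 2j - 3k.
√23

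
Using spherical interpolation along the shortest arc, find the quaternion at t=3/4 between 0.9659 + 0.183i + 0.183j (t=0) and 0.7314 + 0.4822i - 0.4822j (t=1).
0.8413 + 0.4294i - 0.3284j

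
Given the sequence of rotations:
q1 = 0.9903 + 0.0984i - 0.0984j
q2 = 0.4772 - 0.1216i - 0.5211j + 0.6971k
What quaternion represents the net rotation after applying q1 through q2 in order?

q2 · q1 = 0.4333 - 0.0049i - 0.4944j + 0.7536k
0.4333 - 0.0049i - 0.4944j + 0.7536k


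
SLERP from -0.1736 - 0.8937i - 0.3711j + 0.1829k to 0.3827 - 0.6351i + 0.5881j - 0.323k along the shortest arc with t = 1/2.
0.1337 - 0.9772i + 0.1387j - 0.0895k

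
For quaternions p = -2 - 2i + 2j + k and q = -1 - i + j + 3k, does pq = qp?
No: pq = -5 + 9i + j - 7k ≠ -5 - i - 9j - 7k = qp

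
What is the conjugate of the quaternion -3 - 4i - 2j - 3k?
-3 + 4i + 2j + 3k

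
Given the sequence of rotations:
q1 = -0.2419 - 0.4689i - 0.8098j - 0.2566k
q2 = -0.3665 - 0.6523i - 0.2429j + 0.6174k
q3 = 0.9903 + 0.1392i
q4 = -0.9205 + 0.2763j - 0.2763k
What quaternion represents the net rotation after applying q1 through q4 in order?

q2 · q1 = -0.2555 + 0.8919i - 0.1013j + 0.359k
q3 · q2 · q1 = -0.3772 + 0.8477i - 0.1503j + 0.3414k
q4 · q3 · q2 · q1 = 0.4831 - 0.7275i - 0.2001j - 0.4443k
0.4831 - 0.7275i - 0.2001j - 0.4443k


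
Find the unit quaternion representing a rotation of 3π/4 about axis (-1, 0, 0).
0.3827 - 0.9239i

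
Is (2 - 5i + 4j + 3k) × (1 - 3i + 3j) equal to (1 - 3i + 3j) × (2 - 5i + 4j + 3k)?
No: pq = -25 - 20i + j ≠ -25 - 2i + 19j + 6k = qp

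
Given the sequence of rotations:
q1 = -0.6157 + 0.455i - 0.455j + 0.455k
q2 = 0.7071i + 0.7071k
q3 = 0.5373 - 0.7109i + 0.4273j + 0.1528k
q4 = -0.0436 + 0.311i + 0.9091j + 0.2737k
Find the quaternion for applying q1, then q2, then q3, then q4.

q2 · q1 = -0.6435 - 0.1136i - 0.7571k
q3 · q2 · q1 = -0.3108 + 0.0729i - 0.8305j - 0.4566k
q4 · q3 · q2 · q1 = 0.8709 - 0.2876i - 0.0844j - 0.3897k
0.8709 - 0.2876i - 0.0844j - 0.3897k


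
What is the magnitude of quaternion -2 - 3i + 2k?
√17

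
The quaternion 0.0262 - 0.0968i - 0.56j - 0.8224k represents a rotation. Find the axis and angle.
axis = (-0.0968, -0.5602, -0.8227), θ = 177°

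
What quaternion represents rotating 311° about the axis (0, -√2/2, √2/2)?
-0.91 - 0.2932j + 0.2932k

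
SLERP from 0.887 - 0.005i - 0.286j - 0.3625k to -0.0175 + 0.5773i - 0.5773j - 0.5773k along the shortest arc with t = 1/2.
0.528 + 0.3475i - 0.5242j - 0.5707k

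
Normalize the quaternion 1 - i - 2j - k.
0.378 - 0.378i - 0.7559j - 0.378k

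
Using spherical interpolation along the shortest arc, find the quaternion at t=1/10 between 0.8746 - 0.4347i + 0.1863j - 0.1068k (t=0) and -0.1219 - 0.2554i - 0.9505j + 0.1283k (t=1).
0.8605 - 0.3833i + 0.3131j - 0.121k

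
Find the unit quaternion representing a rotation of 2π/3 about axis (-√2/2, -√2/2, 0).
0.5 - 0.6124i - 0.6124j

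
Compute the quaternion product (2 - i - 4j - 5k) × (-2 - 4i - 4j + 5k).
1 - 46i + 25j + 8k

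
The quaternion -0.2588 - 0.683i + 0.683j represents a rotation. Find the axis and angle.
axis = (-√2/2, √2/2, 0), θ = 7π/6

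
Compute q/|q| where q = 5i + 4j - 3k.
0.7071i + 0.5657j - 0.4243k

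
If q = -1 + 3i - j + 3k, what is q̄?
-1 - 3i + j - 3k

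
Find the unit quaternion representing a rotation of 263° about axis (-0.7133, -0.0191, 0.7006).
-0.6626 - 0.5342i - 0.0143j + 0.5247k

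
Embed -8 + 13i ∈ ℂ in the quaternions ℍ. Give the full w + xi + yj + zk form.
-8 + 13i + 0j + 0k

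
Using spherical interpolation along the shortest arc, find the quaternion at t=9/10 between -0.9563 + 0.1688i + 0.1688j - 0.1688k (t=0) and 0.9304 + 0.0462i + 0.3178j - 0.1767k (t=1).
-0.9513 - 0.024i - 0.2718j + 0.1431k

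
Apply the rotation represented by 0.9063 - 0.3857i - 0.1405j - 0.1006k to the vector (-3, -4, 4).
(-4.692, 0.403, 4.339)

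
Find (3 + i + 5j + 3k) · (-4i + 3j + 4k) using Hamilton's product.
-23 - i - 7j + 35k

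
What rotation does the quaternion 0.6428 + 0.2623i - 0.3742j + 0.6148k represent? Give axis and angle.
axis = (0.3424, -0.4885, 0.8026), θ = 100°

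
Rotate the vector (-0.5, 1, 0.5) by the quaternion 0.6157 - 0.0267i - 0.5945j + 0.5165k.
(-0.864, -0.159, -0.853)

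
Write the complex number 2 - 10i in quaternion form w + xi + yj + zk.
2 - 10i + 0j + 0k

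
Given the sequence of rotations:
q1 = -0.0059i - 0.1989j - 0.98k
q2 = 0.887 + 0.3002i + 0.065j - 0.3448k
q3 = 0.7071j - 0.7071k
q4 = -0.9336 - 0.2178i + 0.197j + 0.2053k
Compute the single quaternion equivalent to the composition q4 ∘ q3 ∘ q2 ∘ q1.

q2 · q1 = -0.3232 - 0.1375i + 0.1198j - 0.9286k
q3 · q2 · q1 = -0.7413 - 0.5719i - 0.1313j + 0.3258k
q4 · q3 · q2 · q1 = 0.5265 + 0.7865i - 0.0699j - 0.3151k
0.5265 + 0.7865i - 0.0699j - 0.3151k


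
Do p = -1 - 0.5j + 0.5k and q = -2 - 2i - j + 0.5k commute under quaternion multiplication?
No: pq = 1.25 + 2.25i + j - 2.5k ≠ 1.25 + 1.75i + 3j - 0.5k = qp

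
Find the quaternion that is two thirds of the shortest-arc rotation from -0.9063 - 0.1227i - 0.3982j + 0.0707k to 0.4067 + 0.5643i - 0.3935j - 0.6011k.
-0.7015 - 0.4912i + 0.137j + 0.4978k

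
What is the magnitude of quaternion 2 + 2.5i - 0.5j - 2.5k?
4.093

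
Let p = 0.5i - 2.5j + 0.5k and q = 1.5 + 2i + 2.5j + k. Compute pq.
4.75 - 3i - 3.25j + 7k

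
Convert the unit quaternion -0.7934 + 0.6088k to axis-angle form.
axis = (0, 0, 1), θ = 285°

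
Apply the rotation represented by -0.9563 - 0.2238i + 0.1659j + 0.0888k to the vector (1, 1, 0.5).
(0.846, 0.441, 1.157)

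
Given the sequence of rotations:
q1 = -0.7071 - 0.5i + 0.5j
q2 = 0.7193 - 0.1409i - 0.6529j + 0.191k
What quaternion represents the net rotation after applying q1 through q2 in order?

q2 · q1 = -0.2526 - 0.3555i + 0.7258j - 0.532k
-0.2526 - 0.3555i + 0.7258j - 0.532k


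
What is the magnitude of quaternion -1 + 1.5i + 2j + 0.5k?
2.739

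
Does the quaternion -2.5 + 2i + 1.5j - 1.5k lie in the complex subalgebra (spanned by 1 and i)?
No. The quaternion -2.5 + 2i + 1.5j - 1.5k has j-coefficient y = 1.5 and k-coefficient z = -1.5, not both zero, so it does not lie in the complex subalgebra spanned by 1 and i.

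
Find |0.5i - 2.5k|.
2.55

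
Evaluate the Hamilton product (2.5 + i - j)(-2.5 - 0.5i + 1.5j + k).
-4.25 - 4.75i + 5.25j + 3.5k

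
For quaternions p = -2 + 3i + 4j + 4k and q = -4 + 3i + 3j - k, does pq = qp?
No: pq = -9 - 34i - 7j - 17k ≠ -9 - 2i - 37j - 11k = qp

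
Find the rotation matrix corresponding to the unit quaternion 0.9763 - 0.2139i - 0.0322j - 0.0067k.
[[0.9978, 0.0269, -0.06], [0.0007, 0.9084, 0.4181], [0.0657, -0.4172, 0.9064]]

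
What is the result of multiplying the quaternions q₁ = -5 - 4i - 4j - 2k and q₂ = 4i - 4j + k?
2 - 32i + 16j + 27k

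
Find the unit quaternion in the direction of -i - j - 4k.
-0.2357i - 0.2357j - 0.9428k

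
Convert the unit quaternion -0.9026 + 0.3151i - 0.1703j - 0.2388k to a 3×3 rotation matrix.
[[0.8279, -0.5384, 0.1569], [0.3238, 0.6874, 0.6502], [-0.4579, -0.4875, 0.7434]]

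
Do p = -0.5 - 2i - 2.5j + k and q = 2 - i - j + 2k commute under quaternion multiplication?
No: pq = -7.5 - 7.5i - 1.5j + 0.5k ≠ -7.5 + 0.5i - 7.5j + 1.5k = qp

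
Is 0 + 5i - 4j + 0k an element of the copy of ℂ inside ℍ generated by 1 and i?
No. The quaternion 5i - 4j has j-coefficient y = -4 and k-coefficient z = 0, not both zero, so it does not lie in the complex subalgebra spanned by 1 and i.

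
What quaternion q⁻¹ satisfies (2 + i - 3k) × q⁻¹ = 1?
0.1429 - 0.0714i + 0.2143k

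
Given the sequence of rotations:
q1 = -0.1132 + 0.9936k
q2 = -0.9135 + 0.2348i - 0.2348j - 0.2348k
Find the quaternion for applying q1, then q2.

q2 · q1 = 0.3367 - 0.2599i - 0.2067j - 0.8811k
0.3367 - 0.2599i - 0.2067j - 0.8811k


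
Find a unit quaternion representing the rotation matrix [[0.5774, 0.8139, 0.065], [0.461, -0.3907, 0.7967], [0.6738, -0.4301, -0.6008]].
-0.3827 + 0.8014i + 0.3977j + 0.2305k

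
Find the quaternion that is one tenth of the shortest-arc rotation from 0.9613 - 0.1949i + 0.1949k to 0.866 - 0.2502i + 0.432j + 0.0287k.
0.9616 - 0.2027i + 0.0449j + 0.1797k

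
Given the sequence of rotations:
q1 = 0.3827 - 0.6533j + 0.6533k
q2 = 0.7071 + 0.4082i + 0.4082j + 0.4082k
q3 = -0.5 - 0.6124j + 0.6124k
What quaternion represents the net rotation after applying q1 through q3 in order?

q2 · q1 = 0.2706 + 0.6896i - 0.5724j + 0.3515k
q3 · q2 · q1 = -0.7011 - 0.2095i + 0.5428j + 0.4123k
-0.7011 - 0.2095i + 0.5428j + 0.4123k


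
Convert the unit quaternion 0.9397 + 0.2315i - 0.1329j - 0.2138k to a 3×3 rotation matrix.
[[0.8733, 0.3403, -0.3488], [-0.4633, 0.8014, -0.3783], [0.1508, 0.4919, 0.8575]]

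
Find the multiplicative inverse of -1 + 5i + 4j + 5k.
-0.0149 - 0.0746i - 0.0597j - 0.0746k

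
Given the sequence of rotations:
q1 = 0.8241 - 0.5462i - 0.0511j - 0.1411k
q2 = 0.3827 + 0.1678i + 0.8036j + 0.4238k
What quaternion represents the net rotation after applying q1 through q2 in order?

q2 · q1 = 0.5079 - 0.1625i + 0.4349j + 0.7256k
0.5079 - 0.1625i + 0.4349j + 0.7256k


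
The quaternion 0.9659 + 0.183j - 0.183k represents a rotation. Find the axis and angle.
axis = (0, √2/2, -√2/2), θ = π/6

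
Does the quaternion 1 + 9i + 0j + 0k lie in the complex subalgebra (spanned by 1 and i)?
Yes. The quaternion 1 + 9i has j- and k-coefficients y = z = 0, so it lies in the complex subalgebra spanned by 1 and i.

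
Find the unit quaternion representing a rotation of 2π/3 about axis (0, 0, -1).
0.5 - 0.866k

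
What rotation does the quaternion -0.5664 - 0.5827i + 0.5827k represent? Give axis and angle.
axis = (-√2/2, 0, √2/2), θ = 249°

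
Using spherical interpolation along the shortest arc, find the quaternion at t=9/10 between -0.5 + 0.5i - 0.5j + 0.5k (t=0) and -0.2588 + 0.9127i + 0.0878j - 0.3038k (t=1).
-0.3076 + 0.9247i + 0.0195j - 0.2233k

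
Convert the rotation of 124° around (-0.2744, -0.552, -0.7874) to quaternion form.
0.4695 - 0.2423i - 0.4874j - 0.6952k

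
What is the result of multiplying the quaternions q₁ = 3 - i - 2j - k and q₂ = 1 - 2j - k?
-2 - i - 9j - 2k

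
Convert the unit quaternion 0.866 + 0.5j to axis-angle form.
axis = (0, 1, 0), θ = π/3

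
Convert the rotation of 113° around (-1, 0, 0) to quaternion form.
0.5519 - 0.8339i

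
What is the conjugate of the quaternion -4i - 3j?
4i + 3j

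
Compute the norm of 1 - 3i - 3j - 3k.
√28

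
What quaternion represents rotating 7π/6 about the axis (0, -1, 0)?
-0.2588 - 0.9659j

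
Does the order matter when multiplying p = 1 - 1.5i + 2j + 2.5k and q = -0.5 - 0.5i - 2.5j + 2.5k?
Yes: pq = -2.5 + 11.5i - j + 6k ≠ -2.5 - 11i - 6j - 3.5k = qp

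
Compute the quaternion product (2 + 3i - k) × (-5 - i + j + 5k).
-2 - 16i - 12j + 18k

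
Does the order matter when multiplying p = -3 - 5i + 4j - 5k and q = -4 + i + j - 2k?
Yes: pq = 3 + 14i - 34j + 17k ≠ 3 + 20i - 4j + 35k = qp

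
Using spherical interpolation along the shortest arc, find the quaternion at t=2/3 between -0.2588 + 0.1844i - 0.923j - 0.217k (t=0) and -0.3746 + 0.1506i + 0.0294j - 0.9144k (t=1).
-0.4051 + 0.1974i - 0.374j - 0.8106k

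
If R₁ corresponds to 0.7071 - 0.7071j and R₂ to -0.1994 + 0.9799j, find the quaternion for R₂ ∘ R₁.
0.5519 + 0.8339j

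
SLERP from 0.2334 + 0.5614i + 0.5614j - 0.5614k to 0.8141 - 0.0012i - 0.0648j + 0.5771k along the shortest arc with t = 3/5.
-0.4892 + 0.3034i + 0.3514j - 0.7384k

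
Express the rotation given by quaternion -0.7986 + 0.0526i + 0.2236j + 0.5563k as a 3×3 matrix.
[[0.2811, 0.912, -0.2986], [-0.865, 0.3755, 0.3328], [0.4157, 0.1648, 0.8945]]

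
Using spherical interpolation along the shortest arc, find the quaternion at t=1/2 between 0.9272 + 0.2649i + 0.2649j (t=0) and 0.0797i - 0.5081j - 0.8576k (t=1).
0.6213 + 0.1241i + 0.518j + 0.5747k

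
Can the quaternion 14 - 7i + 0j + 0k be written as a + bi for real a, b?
Yes. The quaternion 14 - 7i has j- and k-coefficients y = z = 0, so it lies in the complex subalgebra spanned by 1 and i.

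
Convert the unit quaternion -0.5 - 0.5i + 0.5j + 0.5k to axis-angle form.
axis = (-√3/3, √3/3, √3/3), θ = 4π/3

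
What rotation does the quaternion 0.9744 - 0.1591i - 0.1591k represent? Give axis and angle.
axis = (-√2/2, 0, -√2/2), θ = 26°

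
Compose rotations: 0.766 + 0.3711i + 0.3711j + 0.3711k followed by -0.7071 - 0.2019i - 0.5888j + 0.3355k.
-0.3727 - 0.7601i - 0.514j + 0.1382k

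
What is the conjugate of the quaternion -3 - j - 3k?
-3 + j + 3k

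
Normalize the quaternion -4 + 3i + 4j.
-0.6247 + 0.4685i + 0.6247j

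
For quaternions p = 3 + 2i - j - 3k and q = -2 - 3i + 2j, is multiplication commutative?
No: pq = 2 - 7i + 17j + 7k ≠ 2 - 19i - j + 5k = qp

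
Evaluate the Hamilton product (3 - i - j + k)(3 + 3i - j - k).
12 + 8i - 4j + 4k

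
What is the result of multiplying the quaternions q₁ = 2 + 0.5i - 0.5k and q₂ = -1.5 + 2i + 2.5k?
-2.75 + 3.25i - 2.25j + 5.75k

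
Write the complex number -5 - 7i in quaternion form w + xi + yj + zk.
-5 - 7i + 0j + 0k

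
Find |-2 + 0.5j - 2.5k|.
3.24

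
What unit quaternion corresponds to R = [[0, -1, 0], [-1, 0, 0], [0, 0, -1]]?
-0.7071i + 0.7071j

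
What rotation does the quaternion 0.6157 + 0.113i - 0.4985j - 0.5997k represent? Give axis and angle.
axis = (0.1434, -0.6326, -0.7611), θ = 104°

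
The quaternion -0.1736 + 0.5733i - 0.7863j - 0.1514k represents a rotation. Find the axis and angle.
axis = (0.5821, -0.7984, -0.1537), θ = 200°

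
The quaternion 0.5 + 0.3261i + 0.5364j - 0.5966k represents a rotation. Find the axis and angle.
axis = (0.3765, 0.6194, -0.6889), θ = 2π/3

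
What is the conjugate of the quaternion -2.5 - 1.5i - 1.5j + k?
-2.5 + 1.5i + 1.5j - k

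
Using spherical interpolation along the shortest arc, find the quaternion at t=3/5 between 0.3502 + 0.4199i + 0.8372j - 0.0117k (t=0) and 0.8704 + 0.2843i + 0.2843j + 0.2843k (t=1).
0.7212 + 0.3712i + 0.5566j + 0.1796k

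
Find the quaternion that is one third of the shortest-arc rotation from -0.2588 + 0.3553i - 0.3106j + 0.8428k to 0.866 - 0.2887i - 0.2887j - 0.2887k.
-0.5377 + 0.3799i - 0.1168j + 0.7436k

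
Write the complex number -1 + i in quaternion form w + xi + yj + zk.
-1 + i + 0j + 0k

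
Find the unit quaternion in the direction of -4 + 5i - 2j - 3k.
-0.5443 + 0.6804i - 0.2722j - 0.4082k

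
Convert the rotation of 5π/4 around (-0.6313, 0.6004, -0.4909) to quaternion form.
-0.3827 - 0.5832i + 0.5547j - 0.4535k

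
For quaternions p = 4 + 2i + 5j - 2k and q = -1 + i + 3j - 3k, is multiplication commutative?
No: pq = -27 - 7i + 11j - 9k ≠ -27 + 11i + 3j - 11k = qp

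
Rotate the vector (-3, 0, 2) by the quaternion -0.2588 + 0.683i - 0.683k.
(-2.067, -0.354, 2.933)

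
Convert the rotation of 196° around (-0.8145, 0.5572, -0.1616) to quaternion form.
-0.1392 - 0.8066i + 0.5518j - 0.16k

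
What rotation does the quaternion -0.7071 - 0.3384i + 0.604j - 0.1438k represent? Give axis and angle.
axis = (-0.4786, 0.8542, -0.2034), θ = 3π/2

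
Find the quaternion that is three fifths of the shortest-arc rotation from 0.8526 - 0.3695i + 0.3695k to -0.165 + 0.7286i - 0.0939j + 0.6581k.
0.5851 - 0.7507i + 0.071j - 0.2984k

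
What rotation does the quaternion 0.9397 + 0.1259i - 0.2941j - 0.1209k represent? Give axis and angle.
axis = (0.3681, -0.8599, -0.3535), θ = 40°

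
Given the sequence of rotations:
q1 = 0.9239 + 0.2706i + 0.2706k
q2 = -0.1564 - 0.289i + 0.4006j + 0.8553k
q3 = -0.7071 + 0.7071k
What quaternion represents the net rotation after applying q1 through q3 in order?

q2 · q1 = -0.2977 - 0.2009i + 0.6798j + 0.6395k
q3 · q2 · q1 = -0.2417 - 0.3386i - 0.6227j - 0.6627k
-0.2417 - 0.3386i - 0.6227j - 0.6627k


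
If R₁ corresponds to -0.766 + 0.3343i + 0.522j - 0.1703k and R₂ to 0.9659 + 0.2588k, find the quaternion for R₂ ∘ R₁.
-0.6958 + 0.1878i + 0.5907j - 0.3627k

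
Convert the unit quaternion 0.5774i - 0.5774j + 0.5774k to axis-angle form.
axis = (√3/3, -√3/3, √3/3), θ = π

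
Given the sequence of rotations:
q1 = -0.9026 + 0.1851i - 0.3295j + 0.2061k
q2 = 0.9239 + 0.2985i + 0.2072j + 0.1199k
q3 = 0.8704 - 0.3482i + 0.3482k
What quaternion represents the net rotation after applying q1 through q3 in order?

q2 · q1 = -0.8456 - 0.0162i - 0.5308j - 0.0545k
q3 · q2 · q1 = -0.7227 + 0.4652i - 0.4866j - 0.1571k
-0.7227 + 0.4652i - 0.4866j - 0.1571k


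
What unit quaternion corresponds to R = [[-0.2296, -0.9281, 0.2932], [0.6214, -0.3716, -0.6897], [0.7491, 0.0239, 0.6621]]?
0.515 + 0.3464i - 0.2213j + 0.7522k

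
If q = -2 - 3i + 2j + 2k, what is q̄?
-2 + 3i - 2j - 2k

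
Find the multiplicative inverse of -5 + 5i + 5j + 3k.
-0.0595 - 0.0595i - 0.0595j - 0.0357k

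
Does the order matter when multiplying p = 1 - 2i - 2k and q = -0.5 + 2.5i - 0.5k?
Yes: pq = 3.5 + 3.5i - 6j + 0.5k ≠ 3.5 + 3.5i + 6j + 0.5k = qp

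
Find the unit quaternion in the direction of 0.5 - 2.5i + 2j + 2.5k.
0.1222 - 0.6108i + 0.4887j + 0.6108k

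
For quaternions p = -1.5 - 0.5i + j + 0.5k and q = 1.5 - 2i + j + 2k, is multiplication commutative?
No: pq = -5.25 + 3.75i - 0.75k ≠ -5.25 + 0.75i - 3.75k = qp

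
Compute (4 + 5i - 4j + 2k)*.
4 - 5i + 4j - 2k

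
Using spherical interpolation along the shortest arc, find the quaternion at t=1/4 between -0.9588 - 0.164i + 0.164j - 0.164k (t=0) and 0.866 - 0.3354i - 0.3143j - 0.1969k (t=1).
-0.9739 - 0.0373i + 0.211j - 0.0743k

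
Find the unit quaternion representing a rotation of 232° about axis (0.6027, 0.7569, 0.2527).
-0.4384 + 0.5417i + 0.6803j + 0.2271k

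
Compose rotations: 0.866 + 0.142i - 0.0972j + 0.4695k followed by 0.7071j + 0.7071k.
-0.2633 + 0.4007i + 0.7128j + 0.5119k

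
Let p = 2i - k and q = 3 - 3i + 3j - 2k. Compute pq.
4 + 9i + 7j + 3k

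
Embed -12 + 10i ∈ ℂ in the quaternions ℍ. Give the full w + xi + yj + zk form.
-12 + 10i + 0j + 0k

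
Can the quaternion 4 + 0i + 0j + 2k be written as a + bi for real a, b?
No. The quaternion 4 + 2k has j-coefficient y = 0 and k-coefficient z = 2, not both zero, so it does not lie in the complex subalgebra spanned by 1 and i.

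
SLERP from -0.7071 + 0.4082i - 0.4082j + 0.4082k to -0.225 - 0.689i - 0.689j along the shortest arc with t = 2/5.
-0.6584 - 0.0636i - 0.683j + 0.3097k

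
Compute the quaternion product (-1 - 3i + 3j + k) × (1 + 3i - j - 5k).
16 - 20i - 8j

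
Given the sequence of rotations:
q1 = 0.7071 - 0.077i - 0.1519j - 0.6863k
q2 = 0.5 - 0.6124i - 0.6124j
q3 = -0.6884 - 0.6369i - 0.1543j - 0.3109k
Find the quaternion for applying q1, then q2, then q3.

q2 · q1 = 0.2134 - 0.0512i - 0.9293j - 0.2973k
q3 · q2 · q1 = -0.4153 - 0.3437i + 0.4334j + 0.7223k
-0.4153 - 0.3437i + 0.4334j + 0.7223k


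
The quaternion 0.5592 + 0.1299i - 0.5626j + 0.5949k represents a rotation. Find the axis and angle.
axis = (0.1567, -0.6786, 0.7176), θ = 112°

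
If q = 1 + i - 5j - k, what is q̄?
1 - i + 5j + k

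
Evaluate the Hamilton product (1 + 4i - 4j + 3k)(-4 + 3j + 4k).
-4 - 41i + 3j + 4k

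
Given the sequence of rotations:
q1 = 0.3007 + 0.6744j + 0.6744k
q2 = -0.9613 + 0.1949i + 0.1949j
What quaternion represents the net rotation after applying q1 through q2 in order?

q2 · q1 = -0.4205 + 0.19i - 0.7211j - 0.5169k
-0.4205 + 0.19i - 0.7211j - 0.5169k


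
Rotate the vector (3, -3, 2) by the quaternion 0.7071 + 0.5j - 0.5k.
(-0.707, -4.621, 0.379)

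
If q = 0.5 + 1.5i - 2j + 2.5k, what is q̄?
0.5 - 1.5i + 2j - 2.5k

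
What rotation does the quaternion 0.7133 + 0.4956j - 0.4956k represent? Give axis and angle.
axis = (0, √2/2, -√2/2), θ = 89°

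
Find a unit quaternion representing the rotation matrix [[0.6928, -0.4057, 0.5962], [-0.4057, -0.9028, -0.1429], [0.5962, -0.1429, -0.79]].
0.92i - 0.2205j + 0.324k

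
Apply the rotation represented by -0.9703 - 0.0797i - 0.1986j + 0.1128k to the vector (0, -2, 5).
(1.336, -2.921, 4.322)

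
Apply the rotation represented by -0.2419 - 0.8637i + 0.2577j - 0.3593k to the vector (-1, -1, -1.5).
(-0.734, 1.926, -0.041)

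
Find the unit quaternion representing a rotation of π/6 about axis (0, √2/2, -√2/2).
0.9659 + 0.183j - 0.183k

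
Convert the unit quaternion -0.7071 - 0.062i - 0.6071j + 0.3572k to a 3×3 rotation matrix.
[[0.0077, 0.5804, 0.8143], [-0.4299, 0.7371, -0.5214], [-0.9029, -0.346, 0.2552]]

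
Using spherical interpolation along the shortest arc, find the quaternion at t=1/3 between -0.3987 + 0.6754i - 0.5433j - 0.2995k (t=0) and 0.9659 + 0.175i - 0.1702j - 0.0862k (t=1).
-0.7731 + 0.4739i - 0.3676j - 0.2062k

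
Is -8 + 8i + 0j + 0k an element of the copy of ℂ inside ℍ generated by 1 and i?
Yes. The quaternion -8 + 8i has j- and k-coefficients y = z = 0, so it lies in the complex subalgebra spanned by 1 and i.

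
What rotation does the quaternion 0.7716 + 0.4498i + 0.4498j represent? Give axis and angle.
axis = (√2/2, √2/2, 0), θ = 79°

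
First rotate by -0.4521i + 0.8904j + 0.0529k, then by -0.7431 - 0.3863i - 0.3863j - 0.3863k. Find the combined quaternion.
0.1898 + 0.6595i - 0.4666j - 0.5579k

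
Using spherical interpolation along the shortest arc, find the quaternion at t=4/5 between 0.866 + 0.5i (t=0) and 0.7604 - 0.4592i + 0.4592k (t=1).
0.8748 - 0.2751i + 0.3988k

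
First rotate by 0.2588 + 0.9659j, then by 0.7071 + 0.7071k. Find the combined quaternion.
0.183 - 0.683i + 0.683j + 0.183k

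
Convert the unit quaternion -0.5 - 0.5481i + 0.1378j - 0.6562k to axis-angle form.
axis = (-0.6329, 0.1591, -0.7577), θ = 4π/3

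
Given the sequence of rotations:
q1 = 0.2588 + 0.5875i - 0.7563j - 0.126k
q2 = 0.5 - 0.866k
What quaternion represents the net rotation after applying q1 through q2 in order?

q2 · q1 = 0.0203 - 0.3612i - 0.8869j - 0.2871k
0.0203 - 0.3612i - 0.8869j - 0.2871k


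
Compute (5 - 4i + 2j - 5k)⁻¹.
0.0714 + 0.0571i - 0.0286j + 0.0714k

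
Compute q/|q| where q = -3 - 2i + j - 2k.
-0.7071 - 0.4714i + 0.2357j - 0.4714k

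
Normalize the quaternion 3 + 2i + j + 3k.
0.6255 + 0.417i + 0.2085j + 0.6255k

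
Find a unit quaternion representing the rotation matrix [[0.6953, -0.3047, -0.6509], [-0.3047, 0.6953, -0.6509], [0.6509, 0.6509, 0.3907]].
0.8339 + 0.3903i - 0.3903j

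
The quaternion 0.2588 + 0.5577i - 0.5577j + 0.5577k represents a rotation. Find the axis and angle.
axis = (√3/3, -√3/3, √3/3), θ = 5π/6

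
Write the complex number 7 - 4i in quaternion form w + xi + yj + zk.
7 - 4i + 0j + 0k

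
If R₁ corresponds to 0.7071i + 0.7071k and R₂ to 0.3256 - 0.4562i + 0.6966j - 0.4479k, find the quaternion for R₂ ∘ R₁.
0.6393 + 0.7228i + 0.0059j - 0.2623k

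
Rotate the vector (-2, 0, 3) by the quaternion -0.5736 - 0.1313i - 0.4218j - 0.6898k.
(2.61, -0.51, 2.435)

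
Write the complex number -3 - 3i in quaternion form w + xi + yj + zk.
-3 - 3i + 0j + 0k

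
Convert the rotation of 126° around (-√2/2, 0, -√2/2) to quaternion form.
0.454 - 0.63i - 0.63k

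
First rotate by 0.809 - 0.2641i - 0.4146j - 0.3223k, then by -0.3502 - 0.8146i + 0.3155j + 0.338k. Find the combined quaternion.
-0.2587 - 0.5281i + 0.0486j + 0.8074k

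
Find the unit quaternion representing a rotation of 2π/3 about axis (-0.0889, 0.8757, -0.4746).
0.5 - 0.077i + 0.7584j - 0.411k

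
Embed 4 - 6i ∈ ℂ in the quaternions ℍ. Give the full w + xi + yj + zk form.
4 - 6i + 0j + 0k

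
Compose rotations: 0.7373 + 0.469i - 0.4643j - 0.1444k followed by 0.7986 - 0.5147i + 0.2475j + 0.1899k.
0.9725 + 0.0475i - 0.1736j + 0.1476k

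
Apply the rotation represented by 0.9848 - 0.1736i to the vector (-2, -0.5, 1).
(-2, -0.128, 1.111)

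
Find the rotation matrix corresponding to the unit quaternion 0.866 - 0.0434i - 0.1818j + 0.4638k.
[[0.5037, -0.7875, -0.3551], [0.8191, 0.566, -0.0935], [0.2746, -0.2438, 0.9301]]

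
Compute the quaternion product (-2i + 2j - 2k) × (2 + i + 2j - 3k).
-8 - 6i - 4j - 10k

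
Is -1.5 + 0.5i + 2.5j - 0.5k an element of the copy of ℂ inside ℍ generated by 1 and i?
No. The quaternion -1.5 + 0.5i + 2.5j - 0.5k has j-coefficient y = 2.5 and k-coefficient z = -0.5, not both zero, so it does not lie in the complex subalgebra spanned by 1 and i.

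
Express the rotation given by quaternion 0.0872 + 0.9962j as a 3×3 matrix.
[[-0.9848, 0, 0.1737], [0, 1, 0], [-0.1737, 0, -0.9848]]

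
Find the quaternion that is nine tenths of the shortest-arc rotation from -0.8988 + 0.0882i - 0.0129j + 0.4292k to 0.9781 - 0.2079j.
-0.9812 + 0.0092i + 0.1873j + 0.0448k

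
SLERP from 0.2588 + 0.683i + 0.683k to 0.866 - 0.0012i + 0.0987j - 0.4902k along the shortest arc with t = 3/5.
-0.5256 + 0.3797i - 0.0763j + 0.7575k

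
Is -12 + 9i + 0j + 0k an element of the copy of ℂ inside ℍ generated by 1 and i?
Yes. The quaternion -12 + 9i has j- and k-coefficients y = z = 0, so it lies in the complex subalgebra spanned by 1 and i.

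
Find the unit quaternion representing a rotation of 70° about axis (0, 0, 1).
0.8192 + 0.5736k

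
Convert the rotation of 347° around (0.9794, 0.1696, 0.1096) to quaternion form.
-0.9936 + 0.1109i + 0.0192j + 0.0124k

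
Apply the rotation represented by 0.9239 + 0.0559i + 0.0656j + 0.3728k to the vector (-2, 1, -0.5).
(-2.19, -0.649, -0.181)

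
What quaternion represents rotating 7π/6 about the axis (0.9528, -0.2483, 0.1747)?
-0.2588 + 0.9203i - 0.2398j + 0.1687k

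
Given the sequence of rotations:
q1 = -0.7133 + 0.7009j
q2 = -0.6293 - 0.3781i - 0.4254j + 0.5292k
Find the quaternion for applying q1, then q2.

q2 · q1 = 0.747 - 0.1012i - 0.1376j - 0.6425k
0.747 - 0.1012i - 0.1376j - 0.6425k


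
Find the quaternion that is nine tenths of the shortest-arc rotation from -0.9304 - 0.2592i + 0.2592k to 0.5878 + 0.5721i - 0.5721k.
-0.6327 - 0.5476i + 0.5476k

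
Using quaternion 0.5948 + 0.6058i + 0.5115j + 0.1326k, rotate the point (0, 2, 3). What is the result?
(3.231, -1.293, 0.941)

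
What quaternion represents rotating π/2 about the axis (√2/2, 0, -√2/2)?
0.7071 + 0.5i - 0.5k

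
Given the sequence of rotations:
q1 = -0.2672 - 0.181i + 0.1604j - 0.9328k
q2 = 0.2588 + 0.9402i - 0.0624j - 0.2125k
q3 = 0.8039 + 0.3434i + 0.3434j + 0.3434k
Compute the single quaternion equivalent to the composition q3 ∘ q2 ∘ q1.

q2 · q1 = -0.0872 - 0.2058i + 0.9737j - 0.0451k
q3 · q2 · q1 = -0.3183 - 0.5452i + 0.6976j + 0.3388k
-0.3183 - 0.5452i + 0.6976j + 0.3388k


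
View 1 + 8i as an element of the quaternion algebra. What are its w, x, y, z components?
1 + 8i + 0j + 0k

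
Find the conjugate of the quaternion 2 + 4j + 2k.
2 - 4j - 2k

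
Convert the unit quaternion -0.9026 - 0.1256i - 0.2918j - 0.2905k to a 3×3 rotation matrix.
[[0.6609, -0.4511, 0.5997], [0.5977, 0.7997, -0.0572], [-0.4538, 0.3963, 0.7982]]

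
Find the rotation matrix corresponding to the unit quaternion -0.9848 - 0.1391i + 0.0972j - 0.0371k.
[[0.9784, -0.1001, -0.1811], [0.046, 0.9585, -0.2812], [0.2018, 0.2668, 0.9424]]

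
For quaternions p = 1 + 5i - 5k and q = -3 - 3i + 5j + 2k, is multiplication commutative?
No: pq = 22 + 7i + 10j + 42k ≠ 22 - 43i - 8k = qp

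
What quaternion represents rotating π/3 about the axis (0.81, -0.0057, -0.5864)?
0.866 + 0.405i - 0.0029j - 0.2932k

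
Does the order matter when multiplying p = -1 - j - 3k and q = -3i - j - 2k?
Yes: pq = -7 + 2i + 10j - k ≠ -7 + 4i - 8j + 5k = qp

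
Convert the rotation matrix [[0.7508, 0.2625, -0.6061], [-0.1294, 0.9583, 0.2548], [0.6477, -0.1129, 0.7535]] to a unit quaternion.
0.9304 - 0.0988i - 0.3369j - 0.1053k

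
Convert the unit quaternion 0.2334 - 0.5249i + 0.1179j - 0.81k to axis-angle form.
axis = (-0.5398, 0.1212, -0.833), θ = 153°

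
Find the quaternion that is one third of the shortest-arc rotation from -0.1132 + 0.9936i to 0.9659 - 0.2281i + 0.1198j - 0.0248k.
-0.496 + 0.8668i - 0.0506j + 0.0105k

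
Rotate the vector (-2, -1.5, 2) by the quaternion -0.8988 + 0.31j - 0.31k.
(-1.51, -2.711, 0.789)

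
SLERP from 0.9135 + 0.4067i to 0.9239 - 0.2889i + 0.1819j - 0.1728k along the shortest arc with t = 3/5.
0.987 - 0.008i + 0.1162j - 0.1104k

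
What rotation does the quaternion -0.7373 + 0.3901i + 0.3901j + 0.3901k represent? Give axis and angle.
axis = (√3/3, √3/3, √3/3), θ = 275°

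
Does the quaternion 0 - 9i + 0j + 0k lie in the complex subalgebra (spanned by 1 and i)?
Yes. The quaternion -9i has j- and k-coefficients y = z = 0, so it lies in the complex subalgebra spanned by 1 and i.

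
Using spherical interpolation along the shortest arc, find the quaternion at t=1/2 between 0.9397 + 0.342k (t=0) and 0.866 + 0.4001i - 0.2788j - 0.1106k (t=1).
0.9581 + 0.2123i - 0.1479j + 0.1228k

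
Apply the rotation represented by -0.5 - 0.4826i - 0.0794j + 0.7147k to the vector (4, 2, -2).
(2.667, -2.335, -3.382)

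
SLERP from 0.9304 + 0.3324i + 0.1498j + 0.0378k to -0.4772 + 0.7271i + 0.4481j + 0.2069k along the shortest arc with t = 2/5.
0.977 - 0.1448i - 0.1315j - 0.0848k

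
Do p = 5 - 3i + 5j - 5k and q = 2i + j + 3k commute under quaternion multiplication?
No: pq = 16 + 30i + 4j + 2k ≠ 16 - 10i + 6j + 28k = qp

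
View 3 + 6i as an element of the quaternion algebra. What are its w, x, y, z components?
3 + 6i + 0j + 0k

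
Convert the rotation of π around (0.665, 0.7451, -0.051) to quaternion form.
0.665i + 0.7451j - 0.051k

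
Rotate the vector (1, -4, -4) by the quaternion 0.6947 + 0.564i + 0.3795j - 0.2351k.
(-3.466, 2.937, -3.516)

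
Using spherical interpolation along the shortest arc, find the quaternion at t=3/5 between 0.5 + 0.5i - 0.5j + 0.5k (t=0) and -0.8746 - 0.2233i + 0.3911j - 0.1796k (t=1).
0.7544 + 0.3489i - 0.4534j + 0.3217k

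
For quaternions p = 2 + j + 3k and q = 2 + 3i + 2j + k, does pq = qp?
No: pq = -1 + i + 15j + 5k ≠ -1 + 11i - 3j + 11k = qp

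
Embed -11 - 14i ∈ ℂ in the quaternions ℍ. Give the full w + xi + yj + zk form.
-11 - 14i + 0j + 0k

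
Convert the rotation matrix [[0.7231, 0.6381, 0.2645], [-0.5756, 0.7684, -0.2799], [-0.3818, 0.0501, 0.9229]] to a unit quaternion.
0.9239 + 0.0893i + 0.1749j - 0.3284k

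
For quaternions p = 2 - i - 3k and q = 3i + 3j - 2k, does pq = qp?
No: pq = -3 + 15i - 5j - 7k ≠ -3 - 3i + 17j - k = qp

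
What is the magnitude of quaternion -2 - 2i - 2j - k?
√13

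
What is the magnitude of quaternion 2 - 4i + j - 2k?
5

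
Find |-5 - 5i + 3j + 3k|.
√68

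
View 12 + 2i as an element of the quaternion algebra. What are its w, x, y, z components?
12 + 2i + 0j + 0k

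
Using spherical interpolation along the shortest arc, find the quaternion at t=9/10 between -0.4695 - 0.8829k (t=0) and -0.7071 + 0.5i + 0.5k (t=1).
0.6195 - 0.4867i - 0.616k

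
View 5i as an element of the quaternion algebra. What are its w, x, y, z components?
0 + 5i + 0j + 0k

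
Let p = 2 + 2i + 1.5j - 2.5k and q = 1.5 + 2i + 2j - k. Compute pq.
-6.5 + 10.5i + 3.25j - 4.75k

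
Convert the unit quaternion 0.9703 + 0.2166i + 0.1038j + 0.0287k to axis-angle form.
axis = (0.8954, 0.4291, 0.1186), θ = 28°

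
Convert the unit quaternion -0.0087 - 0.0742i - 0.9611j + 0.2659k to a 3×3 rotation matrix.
[[-0.9888, 0.1473, -0.0227], [0.138, 0.8476, -0.5124], [-0.0562, -0.5098, -0.8584]]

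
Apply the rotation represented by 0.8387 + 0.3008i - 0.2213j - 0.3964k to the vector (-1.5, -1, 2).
(-2.633, 0.034, 0.563)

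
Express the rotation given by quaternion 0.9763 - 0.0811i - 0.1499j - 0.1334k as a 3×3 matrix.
[[0.9195, 0.2848, -0.2711], [-0.2362, 0.9513, 0.1983], [0.3143, -0.1184, 0.9419]]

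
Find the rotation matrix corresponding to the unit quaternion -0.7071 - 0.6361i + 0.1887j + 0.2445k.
[[0.8092, 0.1057, -0.5779], [-0.5858, 0.0712, -0.8073], [-0.0442, 0.9918, 0.1195]]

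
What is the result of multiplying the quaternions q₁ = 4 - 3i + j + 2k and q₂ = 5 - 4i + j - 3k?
13 - 36i - 8j - k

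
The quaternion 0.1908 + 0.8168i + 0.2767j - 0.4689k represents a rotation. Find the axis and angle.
axis = (0.8321, 0.2819, -0.4777), θ = 158°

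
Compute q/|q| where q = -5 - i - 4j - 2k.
-0.7372 - 0.1474i - 0.5898j - 0.2949k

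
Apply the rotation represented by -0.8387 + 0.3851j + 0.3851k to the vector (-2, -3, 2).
(-4.043, -0.225, -0.775)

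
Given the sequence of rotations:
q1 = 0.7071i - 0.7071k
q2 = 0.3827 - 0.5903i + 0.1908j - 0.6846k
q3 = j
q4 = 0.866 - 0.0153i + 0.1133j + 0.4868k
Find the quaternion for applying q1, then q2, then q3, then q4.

q2 · q1 = -0.0667 + 0.1357i - 0.9015j - 0.4055k
q3 · q2 · q1 = 0.9015 - 0.4055i - 0.0667j - 0.1357k
q4 · q3 · q2 · q1 = 0.8481 - 0.3479i - 0.1551j + 0.3683k
0.8481 - 0.3479i - 0.1551j + 0.3683k


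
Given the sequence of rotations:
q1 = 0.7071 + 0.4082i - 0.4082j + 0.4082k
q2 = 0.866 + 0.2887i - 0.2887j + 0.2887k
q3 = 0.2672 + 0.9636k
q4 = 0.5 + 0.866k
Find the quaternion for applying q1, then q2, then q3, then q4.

q2 · q1 = 0.2588 + 0.5576i - 0.5576j + 0.5576k
q3 · q2 · q1 = -0.4682 + 0.6863i + 0.3883j + 0.3984k
q4 · q3 · q2 · q1 = -0.5791 + 0.0069i + 0.7885j - 0.2063k
-0.5791 + 0.0069i + 0.7885j - 0.2063k


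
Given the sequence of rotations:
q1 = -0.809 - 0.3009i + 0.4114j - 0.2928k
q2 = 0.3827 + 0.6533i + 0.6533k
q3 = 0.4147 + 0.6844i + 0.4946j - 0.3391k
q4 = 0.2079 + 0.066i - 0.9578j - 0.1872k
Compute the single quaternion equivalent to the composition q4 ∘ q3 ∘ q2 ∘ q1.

q2 · q1 = 0.0783 - 0.9124i + 0.1522j - 0.3718k
q3 · q2 · q1 = 0.4556 - 0.4571i + 0.6657j + 0.3747k
q4 · q3 · q2 · q1 = 0.8326 - 0.2992i - 0.2371j - 0.4013k
0.8326 - 0.2992i - 0.2371j - 0.4013k


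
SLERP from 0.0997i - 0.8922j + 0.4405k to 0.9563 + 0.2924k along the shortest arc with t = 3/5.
0.7339 + 0.0548i - 0.4905j + 0.4666k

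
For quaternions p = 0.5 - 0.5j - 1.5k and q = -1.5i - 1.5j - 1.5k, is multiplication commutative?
No: pq = -3 - 2.25i + 1.5j - 1.5k ≠ -3 + 0.75i - 3j = qp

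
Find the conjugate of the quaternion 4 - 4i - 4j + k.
4 + 4i + 4j - k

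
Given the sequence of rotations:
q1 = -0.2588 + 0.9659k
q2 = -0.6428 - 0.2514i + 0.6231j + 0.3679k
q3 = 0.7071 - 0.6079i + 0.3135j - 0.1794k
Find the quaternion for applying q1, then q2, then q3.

q2 · q1 = -0.189 + 0.6669i + 0.0816j - 0.7161k
q3 · q2 · q1 = 0.1177 + 0.3766i - 0.5565j - 0.7311k
0.1177 + 0.3766i - 0.5565j - 0.7311k


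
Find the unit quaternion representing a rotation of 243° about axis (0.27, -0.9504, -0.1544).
-0.5225 + 0.2302i - 0.8103j - 0.1316k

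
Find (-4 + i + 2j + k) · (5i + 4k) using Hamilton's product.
-9 - 12i + j - 26k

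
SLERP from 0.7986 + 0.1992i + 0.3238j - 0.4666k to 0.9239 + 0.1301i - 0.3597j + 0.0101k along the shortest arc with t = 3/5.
0.9597 + 0.1739i - 0.0902j - 0.2017k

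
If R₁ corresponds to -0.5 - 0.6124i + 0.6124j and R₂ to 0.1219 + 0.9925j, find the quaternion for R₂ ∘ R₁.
-0.6688 - 0.0747i - 0.4216j + 0.6078k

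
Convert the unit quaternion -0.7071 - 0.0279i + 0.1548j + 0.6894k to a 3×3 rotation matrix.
[[0.0015, 0.9663, -0.2574], [-0.9836, 0.0479, 0.174], [0.1804, 0.2529, 0.9505]]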